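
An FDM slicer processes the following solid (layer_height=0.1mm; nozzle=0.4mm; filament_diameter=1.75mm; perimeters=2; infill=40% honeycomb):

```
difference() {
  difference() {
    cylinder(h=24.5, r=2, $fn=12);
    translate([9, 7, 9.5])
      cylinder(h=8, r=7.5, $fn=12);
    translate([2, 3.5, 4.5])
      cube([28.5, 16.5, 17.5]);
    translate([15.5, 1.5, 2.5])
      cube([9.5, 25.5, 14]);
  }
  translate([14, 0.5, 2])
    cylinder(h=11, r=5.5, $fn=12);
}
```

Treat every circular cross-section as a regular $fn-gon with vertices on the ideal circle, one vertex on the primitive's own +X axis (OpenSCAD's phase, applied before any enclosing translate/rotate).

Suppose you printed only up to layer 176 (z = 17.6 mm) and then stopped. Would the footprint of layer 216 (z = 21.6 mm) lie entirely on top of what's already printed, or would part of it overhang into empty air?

Compare the two slices. At z = 17.6: the r=2 cylinder gives a regular 12-gon of circumradius 2 (constant along its height) (area = (12/2)·2.000²·sin(360°/12) = 12.00 mm²); the cylinder at (9, 7) is absent (z outside [9.5, 17.5]); the 28.5×16.5 cube at (2, 3.5) contributes its full rectangle (area 470.25 mm²); the cube at (15.5, 1.5) is not intersected at this z (z outside [2.5, 16.5]); Taking the first minus the rest: starting from the r=2 cylinder (12.00 mm²), the 28.5×16.5 cube at (2, 3.5) misses the remaining region (no effect) — area = 12.00 mm²; the cylinder at (14, 0.5) does not reach this height (z outside [2, 13]); Taking the first minus the rest: none of the subtracted shapes is present at this height, so that combined region is unchanged — area = 12.00 mm². At z = 21.6: the r=2 cylinder contributes a regular 12-gon of circumradius 2 (area = (12/2)·2.000²·sin(360°/12) = 12.00 mm²); the cylinder at (9, 7) is absent (z outside [9.5, 17.5]); the cube at (2, 3.5) (footprint 28.5×16.5) is included at this height (area 470.25 mm²); the cube at (15.5, 1.5) is not intersected at this z (z outside [2.5, 16.5]); Taking the first minus the rest: starting from the r=2 cylinder (12.00 mm²), the 28.5×16.5 cube at (2, 3.5) misses the remaining region (no effect) — area = 12.00 mm²; the cylinder at (14, 0.5) is absent (z outside [2, 13]); After the difference (first − rest): none of the subtracted shapes is present at this height, so the result so far is unchanged — area = 12.00 mm². Checking containment: the cross-section at z = 21.6 is a subset of the cross-section at z = 17.6.

entirely on top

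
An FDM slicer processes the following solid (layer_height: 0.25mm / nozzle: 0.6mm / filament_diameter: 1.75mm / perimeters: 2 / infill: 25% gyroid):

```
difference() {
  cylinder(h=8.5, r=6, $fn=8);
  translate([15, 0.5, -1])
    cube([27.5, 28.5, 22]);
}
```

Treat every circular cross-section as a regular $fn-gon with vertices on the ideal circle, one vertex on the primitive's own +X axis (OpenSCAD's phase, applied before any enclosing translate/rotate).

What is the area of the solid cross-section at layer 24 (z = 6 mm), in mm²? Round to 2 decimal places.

101.82 mm²

At z = 6 mm: the r=6 cylinder contributes a regular 8-gon of circumradius 6 (area = (8/2)·6.000²·sin(360°/8) = 101.82 mm²); the cube at (15, 0.5) (footprint 27.5×28.5) is included at this height (area 783.75 mm²); After the difference (first − rest): starting from the r=6 cylinder (101.82 mm²), the 27.5×28.5 cube at (15, 0.5) misses the remaining region (no effect) — area = 101.82 mm². Overall, the cross-section is a single solid region. Net area = 101.82 mm².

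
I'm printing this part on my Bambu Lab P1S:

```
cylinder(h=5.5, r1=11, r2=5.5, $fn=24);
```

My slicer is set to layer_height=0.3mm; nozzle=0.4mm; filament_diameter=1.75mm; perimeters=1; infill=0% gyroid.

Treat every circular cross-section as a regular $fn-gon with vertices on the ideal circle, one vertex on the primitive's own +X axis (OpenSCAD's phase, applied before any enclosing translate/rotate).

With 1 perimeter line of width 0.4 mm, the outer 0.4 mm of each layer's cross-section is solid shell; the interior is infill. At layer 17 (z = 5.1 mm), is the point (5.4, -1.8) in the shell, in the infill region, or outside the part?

At z = 5.1 mm: the cone (r1=11→r2=5.5) has section circumradius 5.900 here — a regular 24-gon. Overall, the cross-section is a single solid region. The nearest boundary edge runs (5.11, -2.95)→(5.70, -1.53); distance from the point to it = 0.17 mm. The point is inside the cross-section, 0.17 mm from the nearest boundary — within the 0.4 mm shell band (1 × 0.4).

shell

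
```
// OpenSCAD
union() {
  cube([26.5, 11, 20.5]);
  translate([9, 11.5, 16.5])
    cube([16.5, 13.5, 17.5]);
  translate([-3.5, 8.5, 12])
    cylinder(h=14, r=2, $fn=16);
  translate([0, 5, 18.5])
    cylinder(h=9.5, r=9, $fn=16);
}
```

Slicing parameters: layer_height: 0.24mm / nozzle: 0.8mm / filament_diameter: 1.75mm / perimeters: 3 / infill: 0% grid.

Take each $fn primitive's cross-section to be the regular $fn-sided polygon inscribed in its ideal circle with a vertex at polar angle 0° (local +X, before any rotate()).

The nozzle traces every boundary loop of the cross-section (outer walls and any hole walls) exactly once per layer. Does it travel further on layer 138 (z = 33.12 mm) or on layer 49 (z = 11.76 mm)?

layer 49 (z = 11.76 mm)

Layer 138 (z = 33.12): the cube is not intersected at this z (z outside [0, 20.5]); the cube at (9, 11.5) (footprint 16.5×13.5) is included at this height (perimeter 60.00 mm); the cylinder at (-3.5, 8.5) is not intersected at this z (z outside [12, 26]); the cylinder at (0, 5) does not reach this height (z outside [18.5, 28]); Merging all regions: only the 16.5×13.5 cube at (9, 11.5) is present, so the union is just that shape — boundary = 60.00 mm. So its perimeter = 60.00 mm. Layer 49 (z = 11.76): the cube is present — its section is the full 26.5×11 rectangle (perimeter 75.00 mm); the cube at (9, 11.5) is absent (z outside [16.5, 34]); the cylinder at (-3.5, 8.5) is absent (z outside [12, 26]); the cylinder at (0, 5) is absent (z outside [18.5, 28]); Merging all regions: only the 26.5×11 cube is present, so the union is just that shape — boundary = 75.00 mm. So its perimeter = 75.00 mm. Layer 49 is larger (75.00 vs 60.00 mm).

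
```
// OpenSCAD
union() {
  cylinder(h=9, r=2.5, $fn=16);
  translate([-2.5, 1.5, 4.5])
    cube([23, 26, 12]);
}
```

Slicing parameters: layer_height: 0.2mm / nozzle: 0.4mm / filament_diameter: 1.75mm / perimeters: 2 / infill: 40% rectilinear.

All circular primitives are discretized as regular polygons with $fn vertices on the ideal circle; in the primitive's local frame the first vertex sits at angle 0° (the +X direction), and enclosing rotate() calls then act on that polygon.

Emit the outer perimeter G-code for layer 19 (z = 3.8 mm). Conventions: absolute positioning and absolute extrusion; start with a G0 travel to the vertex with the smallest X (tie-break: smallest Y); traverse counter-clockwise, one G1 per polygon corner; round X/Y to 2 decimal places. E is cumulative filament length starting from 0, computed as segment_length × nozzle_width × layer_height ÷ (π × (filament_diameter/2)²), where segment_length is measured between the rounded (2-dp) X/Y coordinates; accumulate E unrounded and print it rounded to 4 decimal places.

G0 X-2.50 Y0.00 Z3.80
G1 X-2.31 Y-0.96 E0.0325
G1 X-1.77 Y-1.77 E0.0649
G1 X-0.96 Y-2.31 E0.0973
G1 X0.00 Y-2.50 E0.1299
G1 X0.96 Y-2.31 E0.1624
G1 X1.77 Y-1.77 E0.1948
G1 X2.31 Y-0.96 E0.2272
G1 X2.50 Y0.00 E0.2597
G1 X2.31 Y0.96 E0.2923
G1 X1.77 Y1.77 E0.3246
G1 X0.96 Y2.31 E0.3570
G1 X0.00 Y2.50 E0.3896
G1 X-0.96 Y2.31 E0.4221
G1 X-1.77 Y1.77 E0.4545
G1 X-2.31 Y0.96 E0.4869
G1 X-2.50 Y0.00 E0.5194

At z = 3.8 mm: the r=2.5 cylinder gives a regular 16-gon of circumradius 2.5 (constant along its height); the cube at (-2.5, 1.5) is not intersected at this z (z outside [4.5, 16.5]); Merging all regions: only the r=2.5 cylinder is present, so the union is just that shape — 1 connected region. The outline is a single polygon with 16 vertices. Extrusion per mm of travel: 0.4 × 0.2 / (π × 0.875²) = 0.033260. Accumulating E over each segment gives final E = 0.5194.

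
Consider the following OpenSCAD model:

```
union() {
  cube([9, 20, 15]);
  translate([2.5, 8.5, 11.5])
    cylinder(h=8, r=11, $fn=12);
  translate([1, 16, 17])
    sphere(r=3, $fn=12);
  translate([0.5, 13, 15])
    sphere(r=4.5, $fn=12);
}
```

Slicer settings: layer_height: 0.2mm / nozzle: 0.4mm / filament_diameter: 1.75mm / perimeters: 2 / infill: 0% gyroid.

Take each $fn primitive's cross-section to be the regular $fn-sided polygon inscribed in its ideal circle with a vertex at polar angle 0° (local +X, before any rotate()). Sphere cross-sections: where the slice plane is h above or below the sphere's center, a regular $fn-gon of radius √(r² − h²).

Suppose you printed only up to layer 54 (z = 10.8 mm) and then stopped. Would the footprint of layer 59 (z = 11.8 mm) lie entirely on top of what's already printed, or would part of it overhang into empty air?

part overhangs

Compare the two slices. At z = 10.8: the 9×20 cube contributes its full rectangle (area 180.00 mm²); the cylinder at (2.5, 8.5) is absent (z outside [11.5, 19.5]); the sphere at (1, 16) does not reach this height (|z−center|=6.200 > r=3); the r=4.5 sphere at (0.5, 13) slices to a regular 12-gon of circumradius 1.616 (√(r²−h²) with h=4.2 from center) (area = (12/2)·1.616²·sin(360°/12) = 7.83 mm²); Taking the union: the regions partially overlap — summed areas 187.83 mm² minus the doubly-counted overlap 5.46 mm² gives 182.37 mm² — area = 182.37 mm². At z = 11.8: the cube (footprint 9×20) is included at this height (area 180.00 mm²); the r=11 cylinder at (2.5, 8.5) gives a regular 12-gon of circumradius 11 (constant along its height) (area = (12/2)·11.000²·sin(360°/12) = 363.00 mm²); the sphere at (1, 16) is absent (|z−center|=5.200 > r=3); the r=4.5 sphere at (0.5, 13) contributes a regular 12-gon of circumradius √(4.5²−3.2²) = 3.164 (area = (12/2)·3.164²·sin(360°/12) = 30.03 mm²); Taking the union: the regions partially overlap — summed areas 573.03 mm² minus the doubly-counted overlap 198.67 mm² gives 374.36 mm² — area = 374.36 mm². Checking containment: at z = 11.8 the cross-section extends beyond the z = 10.8 cross-section by about 192.00 mm².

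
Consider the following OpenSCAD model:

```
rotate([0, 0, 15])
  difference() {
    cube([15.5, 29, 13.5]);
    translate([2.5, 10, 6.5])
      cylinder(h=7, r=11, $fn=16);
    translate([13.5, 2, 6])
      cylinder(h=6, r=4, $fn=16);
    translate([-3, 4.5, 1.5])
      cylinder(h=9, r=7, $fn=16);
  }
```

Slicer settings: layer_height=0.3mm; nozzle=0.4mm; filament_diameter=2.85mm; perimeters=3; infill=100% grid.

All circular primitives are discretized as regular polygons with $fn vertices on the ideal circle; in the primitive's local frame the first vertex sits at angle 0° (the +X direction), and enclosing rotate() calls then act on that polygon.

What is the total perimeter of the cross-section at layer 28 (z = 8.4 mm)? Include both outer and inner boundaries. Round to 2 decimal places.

At z = 8.4 mm: the cube (footprint 15.5×29) is included at this height (perimeter 89.00 mm); the r=11 cylinder at (2.5, 10) contributes a regular 16-gon of circumradius 11 (perimeter = 2·16·11.000·sin(180°/16) = 68.67 mm); the r=4 cylinder at (13.5, 2) gives a regular 16-gon of circumradius 4 (constant along its height) (perimeter = 2·16·4.000·sin(180°/16) = 24.97 mm); the r=7 cylinder at (-3, 4.5) contributes a regular 16-gon of circumradius 7 (perimeter = 2·16·7.000·sin(180°/16) = 43.70 mm); After the difference (first − rest): starting from the 15.5×29 cube, the r=11 cylinder at (2.5, 10) partially overlaps it — only the 234.63 mm² overlap (of its 370.44 mm²) is removed, clipping the outline; the r=4 cylinder at (13.5, 2) partially overlaps it — only the 27.14 mm² overlap (of its 48.98 mm²) is removed, clipping the outline; the r=7 cylinder at (-3, 4.5) misses the remaining region (no effect) — boundary = 82.70 mm; (whole slice rotated 15° about Z — lengths, areas and connectivity unchanged). Overall, the cross-section has 2 separate islands. Total boundary length (outer) = 82.70 mm.

82.70 mm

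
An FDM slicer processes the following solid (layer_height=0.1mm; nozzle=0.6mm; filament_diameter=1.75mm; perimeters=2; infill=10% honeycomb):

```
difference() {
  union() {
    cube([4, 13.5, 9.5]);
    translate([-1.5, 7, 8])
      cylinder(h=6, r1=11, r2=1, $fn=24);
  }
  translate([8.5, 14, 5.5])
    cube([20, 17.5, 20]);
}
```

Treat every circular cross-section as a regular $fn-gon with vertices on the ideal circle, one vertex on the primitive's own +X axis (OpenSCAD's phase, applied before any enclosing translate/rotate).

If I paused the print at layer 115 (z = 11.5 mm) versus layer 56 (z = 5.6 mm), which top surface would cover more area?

layer 115 (z = 11.5 mm)

Layer 115 (z = 11.5): the cube is absent (z outside [0, 9.5]); the cone at (-1.5, 7) (r1=11→r2=1) has section circumradius 5.167 here — a regular 24-gon (area = (24/2)·5.167²·sin(360°/24) = 82.91 mm²); Combining (union): only the cone at (-1.5, 7) is present, so the union is just that shape — area = 82.91 mm²; the cube at (8.5, 14) is present — its section is the full 20×17.5 rectangle (area 350.00 mm²); Taking the first minus the rest: starting from the result so far (82.91 mm²), the 20×17.5 cube at (8.5, 14) misses the remaining region (no effect) — area = 82.91 mm². So its area = 82.91 mm². Layer 56 (z = 5.6): the cube is present — its section is the full 4×13.5 rectangle (area 54.00 mm²); the cone at (-1.5, 7) is absent (z outside [8, 14]); Merging all regions: only the 4×13.5 cube is present, so the union is just that shape — area = 54.00 mm²; the cube at (8.5, 14) is present — its section is the full 20×17.5 rectangle (area 350.00 mm²); Taking the first minus the rest: starting from that combined region (54.00 mm²), the 20×17.5 cube at (8.5, 14) misses the remaining region (no effect) — area = 54.00 mm². So its area = 54.00 mm². Layer 115 is larger (82.91 vs 54.00 mm²).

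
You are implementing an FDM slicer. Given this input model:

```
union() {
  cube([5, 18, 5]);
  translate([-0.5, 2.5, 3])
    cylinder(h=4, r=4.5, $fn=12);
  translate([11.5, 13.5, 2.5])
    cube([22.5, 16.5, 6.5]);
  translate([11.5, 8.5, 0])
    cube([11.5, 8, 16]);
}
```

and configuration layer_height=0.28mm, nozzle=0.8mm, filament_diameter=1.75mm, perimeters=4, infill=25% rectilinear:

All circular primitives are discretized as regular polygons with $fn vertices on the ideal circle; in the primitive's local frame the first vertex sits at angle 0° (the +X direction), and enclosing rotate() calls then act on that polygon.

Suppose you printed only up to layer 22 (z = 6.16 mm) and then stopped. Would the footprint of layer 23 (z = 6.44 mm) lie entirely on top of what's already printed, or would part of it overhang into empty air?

entirely on top

Compare the two slices. At z = 6.16: the cube is not intersected at this z (z outside [0, 5]); the r=4.5 cylinder at (-0.5, 2.5) contributes a regular 12-gon of circumradius 4.5 (area = (12/2)·4.500²·sin(360°/12) = 60.75 mm²); the cube at (11.5, 13.5) (footprint 22.5×16.5) is included at this height (area 371.25 mm²); the cube at (11.5, 8.5) is present — its section is the full 11.5×8 rectangle (area 92.00 mm²); Combining (union): the regions partially overlap — summed areas 524.00 mm² minus the doubly-counted overlap 34.50 mm² gives 489.50 mm² — area = 489.50 mm². At z = 6.44: the cube is not intersected at this z (z outside [0, 5]); the r=4.5 cylinder at (-0.5, 2.5) gives a regular 12-gon of circumradius 4.5 (constant along its height) (area = (12/2)·4.500²·sin(360°/12) = 60.75 mm²); the cube at (11.5, 13.5) (footprint 22.5×16.5) is included at this height (area 371.25 mm²); the 11.5×8 cube at (11.5, 8.5) contributes its full rectangle (area 92.00 mm²); Merging all regions: the regions partially overlap — summed areas 524.00 mm² minus the doubly-counted overlap 34.50 mm² gives 489.50 mm² — area = 489.50 mm². Checking containment: the cross-section at z = 6.44 is a subset of the cross-section at z = 6.16.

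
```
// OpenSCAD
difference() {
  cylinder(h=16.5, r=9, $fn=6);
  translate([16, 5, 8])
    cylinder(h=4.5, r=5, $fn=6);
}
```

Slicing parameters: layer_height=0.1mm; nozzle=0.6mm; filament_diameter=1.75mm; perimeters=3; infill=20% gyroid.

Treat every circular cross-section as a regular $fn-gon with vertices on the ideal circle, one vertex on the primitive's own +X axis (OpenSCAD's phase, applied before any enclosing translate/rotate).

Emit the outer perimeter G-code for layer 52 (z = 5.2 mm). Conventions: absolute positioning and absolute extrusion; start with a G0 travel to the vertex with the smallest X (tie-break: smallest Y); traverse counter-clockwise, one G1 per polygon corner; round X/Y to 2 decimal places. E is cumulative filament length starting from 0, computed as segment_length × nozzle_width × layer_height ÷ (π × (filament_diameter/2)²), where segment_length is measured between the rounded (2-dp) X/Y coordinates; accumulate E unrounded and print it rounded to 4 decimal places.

G0 X-9.00 Y0.00 Z5.20
G1 X-4.50 Y-7.79 E0.2244
G1 X4.50 Y-7.79 E0.4489
G1 X9.00 Y0.00 E0.6733
G1 X4.50 Y7.79 E0.8977
G1 X-4.50 Y7.79 E1.1223
G1 X-9.00 Y0.00 E1.3467

At z = 5.2 mm: the r=9 cylinder contributes a regular 6-gon of circumradius 9; the cylinder at (16, 5) does not reach this height (z outside [8, 12.5]); Taking the first minus the rest: none of the subtracted shapes is present at this height, so the r=9 cylinder is unchanged — 1 connected region. The outline is a single polygon with 6 vertices. Extrusion per mm of travel: 0.6 × 0.1 / (π × 0.875²) = 0.024945. Accumulating E over each segment gives final E = 1.3467.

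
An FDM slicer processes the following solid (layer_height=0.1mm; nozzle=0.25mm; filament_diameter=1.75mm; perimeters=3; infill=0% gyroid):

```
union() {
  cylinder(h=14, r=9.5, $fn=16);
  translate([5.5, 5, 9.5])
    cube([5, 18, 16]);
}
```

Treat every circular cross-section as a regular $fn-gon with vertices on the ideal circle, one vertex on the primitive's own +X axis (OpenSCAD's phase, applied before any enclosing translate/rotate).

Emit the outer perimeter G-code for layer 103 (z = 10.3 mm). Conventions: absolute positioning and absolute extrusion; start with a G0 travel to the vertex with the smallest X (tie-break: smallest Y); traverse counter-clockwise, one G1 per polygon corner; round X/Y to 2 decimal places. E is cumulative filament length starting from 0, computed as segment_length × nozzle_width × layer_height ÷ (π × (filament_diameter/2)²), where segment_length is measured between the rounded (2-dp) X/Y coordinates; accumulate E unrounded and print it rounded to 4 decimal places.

G0 X-9.50 Y0.00 Z10.30
G1 X-8.78 Y-3.64 E0.0386
G1 X-6.72 Y-6.72 E0.0771
G1 X-3.64 Y-8.78 E0.1156
G1 X0.00 Y-9.50 E0.1542
G1 X3.64 Y-8.78 E0.1927
G1 X6.72 Y-6.72 E0.2312
G1 X8.78 Y-3.64 E0.2698
G1 X9.50 Y0.00 E0.3083
G1 X8.78 Y3.64 E0.3469
G1 X7.87 Y5.00 E0.3639
G1 X10.50 Y5.00 E0.3912
G1 X10.50 Y23.00 E0.5783
G1 X5.50 Y23.00 E0.6303
G1 X5.50 Y7.53 E0.7911
G1 X3.64 Y8.78 E0.8144
G1 X0.00 Y9.50 E0.8529
G1 X-3.64 Y8.78 E0.8915
G1 X-6.72 Y6.72 E0.9300
G1 X-8.78 Y3.64 E0.9685
G1 X-9.50 Y0.00 E1.0071

At z = 10.3 mm: the r=9.5 cylinder gives a regular 16-gon of circumradius 9.5 (constant along its height); the 5×18 cube at (5.5, 5) contributes its full rectangle; Merging all regions: the regions partially overlap (shared area 3.57 mm²), so overlapping operands fuse into one piece — 1 connected region. The outline is a single polygon with 20 vertices. Extrusion per mm of travel: 0.25 × 0.1 / (π × 0.875²) = 0.010394. Accumulating E over each segment gives final E = 1.0071.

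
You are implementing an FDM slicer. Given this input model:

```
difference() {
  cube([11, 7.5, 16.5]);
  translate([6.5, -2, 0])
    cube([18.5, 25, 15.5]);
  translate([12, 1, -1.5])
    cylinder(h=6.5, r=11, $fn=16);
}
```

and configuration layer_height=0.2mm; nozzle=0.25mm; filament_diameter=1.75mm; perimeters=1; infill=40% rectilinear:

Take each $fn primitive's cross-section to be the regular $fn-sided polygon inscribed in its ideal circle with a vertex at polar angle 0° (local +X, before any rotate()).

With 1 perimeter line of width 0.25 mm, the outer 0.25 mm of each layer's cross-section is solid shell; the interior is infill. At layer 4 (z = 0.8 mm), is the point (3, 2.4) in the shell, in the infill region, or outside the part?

At z = 0.8 mm: the 11×7.5 cube contributes its full rectangle; the cube at (6.5, -2) (footprint 18.5×25) is included at this height; the cylinder at (12, 1): section is a regular 16-gon, circumradius r=11; Subtracting the remaining from the first: starting from the 11×7.5 cube, the 18.5×25 cube at (6.5, -2) partially overlaps it — only the 33.75 mm² overlap (of its 462.50 mm²) is removed, clipping the outline; the r=11 cylinder at (12, 1) partially overlaps it — only the 35.72 mm² overlap (of its 370.44 mm²) is removed, clipping the outline — 1 connected region. Overall, the cross-section is a single solid region. The nearest boundary edge runs (1.84, 5.21)→(1.00, 1.00); distance from the point to it = 1.69 mm. The point is not inside any of the regions above, so it lies outside the cross-section (1.69 mm from the nearest boundary).

outside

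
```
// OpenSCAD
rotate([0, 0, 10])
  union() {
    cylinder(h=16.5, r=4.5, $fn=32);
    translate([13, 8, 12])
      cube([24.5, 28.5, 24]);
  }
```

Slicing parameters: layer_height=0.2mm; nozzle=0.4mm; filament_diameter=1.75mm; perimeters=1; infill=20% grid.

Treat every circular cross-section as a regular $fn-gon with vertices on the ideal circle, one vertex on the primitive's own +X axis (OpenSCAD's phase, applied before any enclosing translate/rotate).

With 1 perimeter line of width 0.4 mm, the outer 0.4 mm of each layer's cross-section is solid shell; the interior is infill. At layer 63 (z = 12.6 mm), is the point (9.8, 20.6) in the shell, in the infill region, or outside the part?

shell

At z = 12.6 mm: the r=4.5 cylinder contributes a regular 32-gon of circumradius 4.5; the cube at (13, 8) (footprint 24.5×28.5) is included at this height; Taking the union: the 2 present regions are separate (no shared area or edge), so areas and boundary lengths simply add and each stays a separate island — 2 connected regions; (rotated 10° about Z; rotation is an isometry so areas/perimeters/island counts are preserved). Overall, the cross-section has 2 separate islands. Undo the 10° rotation: the query point maps to (13.228, 18.585) in the un-rotated model frame. The nearest boundary edge runs (13.00, 8.00)→(13.00, 36.50); distance from the point to it = 0.23 mm. (Shell/infill is judged within the island containing the point — the largest one.) The point is inside the cross-section, 0.23 mm from the nearest boundary — within the 0.4 mm shell band (1 × 0.4).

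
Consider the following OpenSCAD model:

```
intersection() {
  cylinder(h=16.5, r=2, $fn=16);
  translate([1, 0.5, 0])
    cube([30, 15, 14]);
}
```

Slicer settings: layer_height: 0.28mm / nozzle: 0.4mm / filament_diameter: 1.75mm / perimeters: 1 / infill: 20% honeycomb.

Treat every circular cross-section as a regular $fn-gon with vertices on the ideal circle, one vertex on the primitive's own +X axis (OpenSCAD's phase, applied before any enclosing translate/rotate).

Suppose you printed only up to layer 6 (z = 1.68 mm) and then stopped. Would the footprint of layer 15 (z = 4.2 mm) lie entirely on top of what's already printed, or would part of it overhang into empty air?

Compare the two slices. At z = 1.68: the cylinder: section is a regular 16-gon, circumradius r=2 (area = (16/2)·2.000²·sin(360°/16) = 12.25 mm²); the 30×15 cube at (1, 0.5) contributes its full rectangle (area 450.00 mm²); After intersecting: the 30×15 cube at (1, 0.5) partially overlaps the r=2 cylinder; clipping to the common part keeps 0.70 mm² — area = 0.70 mm². At z = 4.2: the r=2 cylinder contributes a regular 16-gon of circumradius 2 (area = (16/2)·2.000²·sin(360°/16) = 12.25 mm²); the cube at (1, 0.5) is present — its section is the full 30×15 rectangle (area 450.00 mm²); Taking the intersection: the 30×15 cube at (1, 0.5) partially overlaps the r=2 cylinder; clipping to the common part keeps 0.70 mm² — area = 0.70 mm². Checking containment: the cross-section at z = 4.2 is a subset of the cross-section at z = 1.68.

entirely on top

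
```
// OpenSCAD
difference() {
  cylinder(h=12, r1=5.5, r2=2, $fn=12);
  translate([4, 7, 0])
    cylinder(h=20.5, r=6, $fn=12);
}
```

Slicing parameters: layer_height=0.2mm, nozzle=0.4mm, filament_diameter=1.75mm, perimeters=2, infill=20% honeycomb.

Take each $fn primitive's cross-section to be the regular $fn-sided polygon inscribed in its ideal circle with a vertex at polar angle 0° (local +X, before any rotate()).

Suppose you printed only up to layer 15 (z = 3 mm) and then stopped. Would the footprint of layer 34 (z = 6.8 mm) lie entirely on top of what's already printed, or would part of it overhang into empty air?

Compare the two slices. At z = 3: the cone: at t=0.250 of its height the radius interpolates to r₁+(r₂−r₁)t = 4.625, giving a regular 12-gon of that circumradius (area = (12/2)·4.625²·sin(360°/12) = 64.17 mm²); the r=6 cylinder at (4, 7) contributes a regular 12-gon of circumradius 6 (area = (12/2)·6.000²·sin(360°/12) = 108.00 mm²); Subtracting the remaining from the first: starting from the cone (64.17 mm²), the r=6 cylinder at (4, 7) partially overlaps it — only the 10.31 mm² overlap (of its 108.00 mm²) is removed, clipping the outline — area = 53.86 mm². At z = 6.8: the cone contributes a regular 12-gon of circumradius 3.517 (interpolated between r1=5.5 and r2=2 at t=0.567) (area = (12/2)·3.517²·sin(360°/12) = 37.10 mm²); the r=6 cylinder at (4, 7) contributes a regular 12-gon of circumradius 6 (area = (12/2)·6.000²·sin(360°/12) = 108.00 mm²); Taking the first minus the rest: starting from the cone (37.10 mm²), the r=6 cylinder at (4, 7) partially overlaps it — only the 3.66 mm² overlap (of its 108.00 mm²) is removed, clipping the outline — area = 33.44 mm². Checking containment: the cross-section at z = 6.8 is a subset of the cross-section at z = 3.

entirely on top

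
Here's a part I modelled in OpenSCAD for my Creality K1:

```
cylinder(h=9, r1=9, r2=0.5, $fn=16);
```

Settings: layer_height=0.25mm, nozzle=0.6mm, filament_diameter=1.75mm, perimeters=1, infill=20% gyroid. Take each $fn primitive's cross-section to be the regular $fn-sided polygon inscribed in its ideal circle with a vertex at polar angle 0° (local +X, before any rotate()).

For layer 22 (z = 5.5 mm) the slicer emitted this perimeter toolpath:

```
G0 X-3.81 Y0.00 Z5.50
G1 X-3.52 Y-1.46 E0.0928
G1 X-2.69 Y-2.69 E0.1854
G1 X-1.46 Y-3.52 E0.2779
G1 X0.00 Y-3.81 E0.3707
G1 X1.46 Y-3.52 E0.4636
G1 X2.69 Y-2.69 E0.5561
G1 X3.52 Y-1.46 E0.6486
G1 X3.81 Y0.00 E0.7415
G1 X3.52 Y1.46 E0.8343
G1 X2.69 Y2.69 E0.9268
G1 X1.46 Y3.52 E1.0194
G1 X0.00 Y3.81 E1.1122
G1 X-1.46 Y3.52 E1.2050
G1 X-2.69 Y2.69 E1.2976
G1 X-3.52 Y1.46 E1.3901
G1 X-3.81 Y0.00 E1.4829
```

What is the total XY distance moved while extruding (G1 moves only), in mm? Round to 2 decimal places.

Sum the Euclidean lengths of each G1 segment: total = 23.78 mm.

23.78 mm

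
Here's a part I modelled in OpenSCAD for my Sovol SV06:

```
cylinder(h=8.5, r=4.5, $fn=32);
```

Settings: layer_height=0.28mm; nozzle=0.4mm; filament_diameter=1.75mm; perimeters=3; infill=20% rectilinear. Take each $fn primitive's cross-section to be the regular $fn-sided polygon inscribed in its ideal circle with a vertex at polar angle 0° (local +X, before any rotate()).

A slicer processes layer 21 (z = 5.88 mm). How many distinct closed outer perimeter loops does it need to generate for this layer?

1

At z = 5.88 mm: the r=4.5 cylinder gives a regular 32-gon of circumradius 4.5 (constant along its height). The result has 1 disconnected region.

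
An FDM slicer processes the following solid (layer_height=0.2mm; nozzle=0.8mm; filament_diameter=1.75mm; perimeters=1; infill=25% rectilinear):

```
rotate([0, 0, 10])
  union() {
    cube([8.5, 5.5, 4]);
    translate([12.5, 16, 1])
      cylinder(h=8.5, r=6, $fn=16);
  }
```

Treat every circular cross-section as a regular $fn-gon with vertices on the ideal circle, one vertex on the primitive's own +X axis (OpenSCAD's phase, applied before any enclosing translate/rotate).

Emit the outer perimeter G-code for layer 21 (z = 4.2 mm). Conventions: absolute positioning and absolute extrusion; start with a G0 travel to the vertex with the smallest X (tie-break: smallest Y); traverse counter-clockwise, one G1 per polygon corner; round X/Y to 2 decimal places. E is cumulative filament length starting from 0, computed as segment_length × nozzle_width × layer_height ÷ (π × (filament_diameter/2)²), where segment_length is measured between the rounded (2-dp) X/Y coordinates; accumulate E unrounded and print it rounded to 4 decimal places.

G0 X3.62 Y16.89 Z4.20
G1 X4.47 Y14.70 E0.1563
G1 X6.09 Y13.01 E0.3120
G1 X8.23 Y12.07 E0.4675
G1 X10.57 Y12.02 E0.6232
G1 X12.76 Y12.87 E0.7794
G1 X14.45 Y14.49 E0.9352
G1 X15.39 Y16.63 E1.0906
G1 X15.44 Y18.97 E1.2463
G1 X14.59 Y21.15 E1.4020
G1 X12.97 Y22.84 E1.5577
G1 X10.83 Y23.79 E1.7135
G1 X8.49 Y23.84 E1.8692
G1 X6.31 Y22.99 E2.0248
G1 X4.62 Y21.37 E2.1805
G1 X3.67 Y19.23 E2.3363
G1 X3.62 Y16.89 E2.4920

At z = 4.2 mm: the cube is not intersected at this z (z outside [0, 4]); the cylinder at (12.5, 16): section is a regular 16-gon, circumradius r=6; Taking the union: only the r=6 cylinder at (12.5, 16) is present, so the union is just that shape — 1 connected region; (whole slice rotated 10° about Z — lengths, areas and connectivity unchanged). The outline is a single polygon with 16 vertices. Extrusion per mm of travel: 0.8 × 0.2 / (π × 0.875²) = 0.066520. Accumulating E over each segment gives final E = 2.4920.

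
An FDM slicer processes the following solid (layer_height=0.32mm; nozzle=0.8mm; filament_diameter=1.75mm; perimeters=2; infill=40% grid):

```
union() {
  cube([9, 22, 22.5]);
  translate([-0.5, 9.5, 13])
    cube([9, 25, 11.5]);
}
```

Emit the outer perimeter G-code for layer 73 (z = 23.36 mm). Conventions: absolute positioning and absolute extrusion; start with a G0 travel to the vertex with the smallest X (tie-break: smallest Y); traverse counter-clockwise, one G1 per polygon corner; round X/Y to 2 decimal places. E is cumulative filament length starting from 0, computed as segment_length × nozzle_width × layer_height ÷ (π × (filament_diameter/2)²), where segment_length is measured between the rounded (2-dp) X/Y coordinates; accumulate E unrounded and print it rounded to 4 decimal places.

G0 X-0.50 Y9.50 Z23.36
G1 X8.50 Y9.50 E0.9579
G1 X8.50 Y34.50 E3.6187
G1 X-0.50 Y34.50 E4.5766
G1 X-0.50 Y9.50 E7.2374

At z = 23.36 mm: the cube is not intersected at this z (z outside [0, 22.5]); the 9×25 cube at (-0.5, 9.5) contributes its full rectangle; Merging all regions: only the 9×25 cube at (-0.5, 9.5) is present, so the union is just that shape — 1 connected region. The outline is a single polygon with 4 vertices. Extrusion per mm of travel: 0.8 × 0.32 / (π × 0.875²) = 0.106432. Accumulating E over each segment gives final E = 7.2374.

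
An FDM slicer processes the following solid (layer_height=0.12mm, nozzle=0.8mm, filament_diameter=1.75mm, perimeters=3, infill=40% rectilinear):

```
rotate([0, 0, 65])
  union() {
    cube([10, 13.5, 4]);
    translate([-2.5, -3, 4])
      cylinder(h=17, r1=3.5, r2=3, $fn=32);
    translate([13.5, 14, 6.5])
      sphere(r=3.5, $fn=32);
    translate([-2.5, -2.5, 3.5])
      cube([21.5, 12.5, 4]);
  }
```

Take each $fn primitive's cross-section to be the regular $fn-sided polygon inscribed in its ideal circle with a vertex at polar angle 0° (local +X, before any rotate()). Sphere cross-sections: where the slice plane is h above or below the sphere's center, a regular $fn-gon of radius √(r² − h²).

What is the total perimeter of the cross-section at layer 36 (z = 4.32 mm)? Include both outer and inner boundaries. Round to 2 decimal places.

At z = 4.32 mm: the cube is not intersected at this z (z outside [0, 4]); the cone at (-2.5, -3): at t=0.019 of its height the radius interpolates to r₁+(r₂−r₁)t = 3.491, giving a regular 32-gon of that circumradius (perimeter = 2·32·3.491·sin(180°/32) = 21.90 mm); the r=3.5 sphere at (13.5, 14) slices to a regular 32-gon of circumradius 2.738 (√(r²−h²) with h=2.18 from center) (perimeter = 2·32·2.738·sin(180°/32) = 17.18 mm); the cube at (-2.5, -2.5) (footprint 21.5×12.5) is included at this height (perimeter 68.00 mm); Taking the union: the regions partially overlap (shared area 7.78 mm²), so the edge portions inside another operand are dropped and the merged outline is re-measured after clipping — boundary = 95.67 mm; (rotated 65° about Z; rotation is an isometry so areas/perimeters/island counts are preserved). Overall, the cross-section has 2 separate islands. Total boundary length (outer) = 95.67 mm.

95.67 mm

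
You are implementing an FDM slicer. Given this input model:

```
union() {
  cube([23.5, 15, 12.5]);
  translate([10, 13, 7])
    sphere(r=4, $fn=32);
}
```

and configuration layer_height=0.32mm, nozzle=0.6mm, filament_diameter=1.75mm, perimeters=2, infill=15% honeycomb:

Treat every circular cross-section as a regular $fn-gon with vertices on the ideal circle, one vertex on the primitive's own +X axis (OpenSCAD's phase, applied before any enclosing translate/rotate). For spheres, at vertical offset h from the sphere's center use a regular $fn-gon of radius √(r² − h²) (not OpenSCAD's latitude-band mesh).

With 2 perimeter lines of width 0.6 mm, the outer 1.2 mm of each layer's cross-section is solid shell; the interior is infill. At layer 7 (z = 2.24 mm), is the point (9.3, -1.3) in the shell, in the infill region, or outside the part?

At z = 2.24 mm: the cube (footprint 23.5×15) is included at this height; the sphere at (10, 13) does not reach this height (|z−center|=4.760 > r=4); Merging all regions: only the 23.5×15 cube is present, so the union is just that shape — 1 connected region. Overall, the cross-section is a single solid region. The nearest boundary edge runs (0.00, 0.00)→(23.50, 0.00); distance from the point to it = 1.30 mm. The point is not inside any of the regions above, so it lies outside the cross-section (1.30 mm from the nearest boundary).

outside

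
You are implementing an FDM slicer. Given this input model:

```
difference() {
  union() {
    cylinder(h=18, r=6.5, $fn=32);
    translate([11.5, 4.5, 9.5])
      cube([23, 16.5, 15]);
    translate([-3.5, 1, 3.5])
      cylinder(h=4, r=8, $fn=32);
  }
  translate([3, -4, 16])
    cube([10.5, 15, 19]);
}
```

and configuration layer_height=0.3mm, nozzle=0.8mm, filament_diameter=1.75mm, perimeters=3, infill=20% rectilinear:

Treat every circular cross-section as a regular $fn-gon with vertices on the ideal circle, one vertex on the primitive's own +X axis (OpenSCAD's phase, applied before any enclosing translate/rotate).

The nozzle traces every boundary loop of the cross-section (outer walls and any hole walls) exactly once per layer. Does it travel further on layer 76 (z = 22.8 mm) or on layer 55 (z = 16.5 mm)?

layer 55 (z = 16.5 mm)

Layer 76 (z = 22.8): the cylinder is absent (z outside [0, 18]); the cube at (11.5, 4.5) (footprint 23×16.5) is included at this height (perimeter 79.00 mm); the cylinder at (-3.5, 1) is absent (z outside [3.5, 7.5]); Combining (union): only the 23×16.5 cube at (11.5, 4.5) is present, so the union is just that shape — boundary = 79.00 mm; the cube at (3, -4) (footprint 10.5×15) is included at this height (perimeter 51.00 mm); After the difference (first − rest): starting from that combined region, the 10.5×15 cube at (3, -4) partially overlaps it — only the 13.00 mm² overlap (of its 157.50 mm²) is removed, clipping the outline — boundary = 79.00 mm. So its perimeter = 79.00 mm. Layer 55 (z = 16.5): the r=6.5 cylinder gives a regular 32-gon of circumradius 6.5 (constant along its height) (perimeter = 2·32·6.500·sin(180°/32) = 40.78 mm); the cube at (11.5, 4.5) (footprint 23×16.5) is included at this height (perimeter 79.00 mm); the cylinder at (-3.5, 1) is not intersected at this z (z outside [3.5, 7.5]); Combining (union): the 2 present regions are separate (no shared area or edge), so areas and boundary lengths simply add and each stays a separate island — boundary = 119.78 mm; the cube at (3, -4) (footprint 10.5×15) is included at this height (perimeter 51.00 mm); Subtracting the remaining from the first: starting from that combined region, the 10.5×15 cube at (3, -4) partially overlaps it — only the 39.41 mm² overlap (of its 157.50 mm²) is removed, clipping the outline — boundary = 120.20 mm. So its perimeter = 120.20 mm. Layer 55 is larger (120.20 vs 79.00 mm).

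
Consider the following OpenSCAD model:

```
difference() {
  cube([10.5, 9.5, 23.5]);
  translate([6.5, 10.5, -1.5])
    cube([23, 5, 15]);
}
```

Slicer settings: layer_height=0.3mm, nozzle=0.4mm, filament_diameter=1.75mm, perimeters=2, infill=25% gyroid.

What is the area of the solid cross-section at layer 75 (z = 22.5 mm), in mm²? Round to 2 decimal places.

99.75 mm²

At z = 22.5 mm: the 10.5×9.5 cube contributes its full rectangle (area 99.75 mm²); the cube at (6.5, 10.5) does not reach this height (z outside [-1.5, 13.5]); Taking the first minus the rest: none of the subtracted shapes is present at this height, so the 10.5×9.5 cube is unchanged — area = 99.75 mm². Overall, the cross-section is a single solid region. Net area = 99.75 mm².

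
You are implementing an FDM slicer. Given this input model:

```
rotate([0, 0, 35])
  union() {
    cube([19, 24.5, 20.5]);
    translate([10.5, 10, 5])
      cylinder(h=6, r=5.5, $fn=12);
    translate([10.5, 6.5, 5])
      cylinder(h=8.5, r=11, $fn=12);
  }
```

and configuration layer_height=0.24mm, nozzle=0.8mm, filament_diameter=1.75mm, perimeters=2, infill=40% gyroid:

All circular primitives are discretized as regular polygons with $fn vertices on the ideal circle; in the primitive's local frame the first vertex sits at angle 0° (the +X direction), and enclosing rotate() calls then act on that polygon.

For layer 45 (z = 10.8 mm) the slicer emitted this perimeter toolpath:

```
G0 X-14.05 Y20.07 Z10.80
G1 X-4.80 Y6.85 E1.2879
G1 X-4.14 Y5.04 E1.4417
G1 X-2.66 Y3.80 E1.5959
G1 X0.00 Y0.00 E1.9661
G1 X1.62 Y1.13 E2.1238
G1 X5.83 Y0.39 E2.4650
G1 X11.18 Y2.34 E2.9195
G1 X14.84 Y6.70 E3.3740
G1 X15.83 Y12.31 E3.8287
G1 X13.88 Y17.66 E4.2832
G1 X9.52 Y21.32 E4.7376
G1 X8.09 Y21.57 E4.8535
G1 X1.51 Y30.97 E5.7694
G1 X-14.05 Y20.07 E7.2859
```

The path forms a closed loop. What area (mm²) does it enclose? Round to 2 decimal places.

537.42 mm²

Apply the shoelace formula to the sequence of (X, Y) vertices; enclosed area = 537.42 mm².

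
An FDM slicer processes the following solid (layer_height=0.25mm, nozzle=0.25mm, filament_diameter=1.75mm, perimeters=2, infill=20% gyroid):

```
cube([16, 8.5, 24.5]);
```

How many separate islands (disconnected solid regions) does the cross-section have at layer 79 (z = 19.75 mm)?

1

At z = 19.75 mm: the cube (footprint 16×8.5) is included at this height. Overall, the cross-section is a single solid region. Island count = 1.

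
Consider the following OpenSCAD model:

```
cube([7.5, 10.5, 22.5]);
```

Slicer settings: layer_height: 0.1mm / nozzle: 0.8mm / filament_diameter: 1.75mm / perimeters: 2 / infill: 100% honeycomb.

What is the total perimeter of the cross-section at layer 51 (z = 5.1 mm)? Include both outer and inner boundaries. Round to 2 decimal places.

36.00 mm

At z = 5.1 mm: the 7.5×10.5 cube contributes its full rectangle (perimeter 36.00 mm). Overall, the cross-section is a single solid region. Total boundary length (outer) = 36.00 mm.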